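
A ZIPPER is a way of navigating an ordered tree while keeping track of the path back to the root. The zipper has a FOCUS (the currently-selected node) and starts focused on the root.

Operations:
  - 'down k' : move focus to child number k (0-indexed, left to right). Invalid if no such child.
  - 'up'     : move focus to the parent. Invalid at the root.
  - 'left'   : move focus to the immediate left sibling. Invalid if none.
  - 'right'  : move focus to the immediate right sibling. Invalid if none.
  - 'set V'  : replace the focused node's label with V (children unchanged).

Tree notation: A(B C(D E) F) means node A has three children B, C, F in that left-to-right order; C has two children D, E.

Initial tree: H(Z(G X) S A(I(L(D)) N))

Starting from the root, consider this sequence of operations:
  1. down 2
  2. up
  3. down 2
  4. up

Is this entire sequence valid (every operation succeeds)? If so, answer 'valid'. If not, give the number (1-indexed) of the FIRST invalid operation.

Answer: valid

Derivation:
Step 1 (down 2): focus=A path=2 depth=1 children=['I', 'N'] left=['Z', 'S'] right=[] parent=H
Step 2 (up): focus=H path=root depth=0 children=['Z', 'S', 'A'] (at root)
Step 3 (down 2): focus=A path=2 depth=1 children=['I', 'N'] left=['Z', 'S'] right=[] parent=H
Step 4 (up): focus=H path=root depth=0 children=['Z', 'S', 'A'] (at root)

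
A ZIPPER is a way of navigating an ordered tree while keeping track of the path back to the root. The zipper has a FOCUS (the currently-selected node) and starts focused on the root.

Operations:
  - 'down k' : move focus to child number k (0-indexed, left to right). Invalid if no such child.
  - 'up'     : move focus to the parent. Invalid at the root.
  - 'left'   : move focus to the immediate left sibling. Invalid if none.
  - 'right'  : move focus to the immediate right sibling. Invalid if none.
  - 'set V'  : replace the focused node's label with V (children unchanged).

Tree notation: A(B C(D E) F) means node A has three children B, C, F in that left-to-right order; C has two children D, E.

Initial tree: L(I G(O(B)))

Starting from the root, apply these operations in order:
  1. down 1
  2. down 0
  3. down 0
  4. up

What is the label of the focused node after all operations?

Step 1 (down 1): focus=G path=1 depth=1 children=['O'] left=['I'] right=[] parent=L
Step 2 (down 0): focus=O path=1/0 depth=2 children=['B'] left=[] right=[] parent=G
Step 3 (down 0): focus=B path=1/0/0 depth=3 children=[] left=[] right=[] parent=O
Step 4 (up): focus=O path=1/0 depth=2 children=['B'] left=[] right=[] parent=G

Answer: O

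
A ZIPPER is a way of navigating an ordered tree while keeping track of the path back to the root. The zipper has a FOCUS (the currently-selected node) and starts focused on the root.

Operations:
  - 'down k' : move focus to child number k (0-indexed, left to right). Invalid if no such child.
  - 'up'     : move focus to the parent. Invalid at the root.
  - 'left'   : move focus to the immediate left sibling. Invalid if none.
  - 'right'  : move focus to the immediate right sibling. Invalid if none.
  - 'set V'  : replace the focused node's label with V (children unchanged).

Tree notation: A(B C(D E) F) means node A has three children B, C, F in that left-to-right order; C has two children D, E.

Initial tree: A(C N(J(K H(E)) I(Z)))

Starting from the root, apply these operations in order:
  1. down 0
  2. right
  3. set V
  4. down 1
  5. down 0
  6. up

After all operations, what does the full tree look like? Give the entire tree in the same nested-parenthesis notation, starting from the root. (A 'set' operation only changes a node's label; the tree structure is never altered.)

Step 1 (down 0): focus=C path=0 depth=1 children=[] left=[] right=['N'] parent=A
Step 2 (right): focus=N path=1 depth=1 children=['J', 'I'] left=['C'] right=[] parent=A
Step 3 (set V): focus=V path=1 depth=1 children=['J', 'I'] left=['C'] right=[] parent=A
Step 4 (down 1): focus=I path=1/1 depth=2 children=['Z'] left=['J'] right=[] parent=V
Step 5 (down 0): focus=Z path=1/1/0 depth=3 children=[] left=[] right=[] parent=I
Step 6 (up): focus=I path=1/1 depth=2 children=['Z'] left=['J'] right=[] parent=V

Answer: A(C V(J(K H(E)) I(Z)))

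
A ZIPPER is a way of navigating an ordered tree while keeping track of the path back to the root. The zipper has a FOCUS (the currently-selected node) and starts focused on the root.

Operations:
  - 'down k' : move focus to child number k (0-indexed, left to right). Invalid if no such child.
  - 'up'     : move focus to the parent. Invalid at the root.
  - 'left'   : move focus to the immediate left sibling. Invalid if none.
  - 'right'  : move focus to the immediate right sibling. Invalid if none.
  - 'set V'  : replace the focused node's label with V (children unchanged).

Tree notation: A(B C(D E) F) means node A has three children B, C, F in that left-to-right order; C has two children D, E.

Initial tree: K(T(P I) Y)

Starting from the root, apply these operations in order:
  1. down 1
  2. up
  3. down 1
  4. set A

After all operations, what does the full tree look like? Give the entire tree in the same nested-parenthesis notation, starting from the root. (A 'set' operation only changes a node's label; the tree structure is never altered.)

Step 1 (down 1): focus=Y path=1 depth=1 children=[] left=['T'] right=[] parent=K
Step 2 (up): focus=K path=root depth=0 children=['T', 'Y'] (at root)
Step 3 (down 1): focus=Y path=1 depth=1 children=[] left=['T'] right=[] parent=K
Step 4 (set A): focus=A path=1 depth=1 children=[] left=['T'] right=[] parent=K

Answer: K(T(P I) A)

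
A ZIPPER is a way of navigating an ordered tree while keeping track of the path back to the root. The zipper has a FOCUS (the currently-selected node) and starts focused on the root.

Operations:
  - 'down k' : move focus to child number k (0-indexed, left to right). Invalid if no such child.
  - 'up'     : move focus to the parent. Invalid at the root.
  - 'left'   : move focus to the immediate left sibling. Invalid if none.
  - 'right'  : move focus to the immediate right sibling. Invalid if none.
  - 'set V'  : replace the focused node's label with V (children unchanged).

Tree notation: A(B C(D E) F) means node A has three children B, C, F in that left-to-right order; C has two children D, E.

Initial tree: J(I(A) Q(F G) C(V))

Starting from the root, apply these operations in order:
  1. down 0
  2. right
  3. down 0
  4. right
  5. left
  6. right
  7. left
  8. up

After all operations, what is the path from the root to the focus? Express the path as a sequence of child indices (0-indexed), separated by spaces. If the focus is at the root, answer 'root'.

Step 1 (down 0): focus=I path=0 depth=1 children=['A'] left=[] right=['Q', 'C'] parent=J
Step 2 (right): focus=Q path=1 depth=1 children=['F', 'G'] left=['I'] right=['C'] parent=J
Step 3 (down 0): focus=F path=1/0 depth=2 children=[] left=[] right=['G'] parent=Q
Step 4 (right): focus=G path=1/1 depth=2 children=[] left=['F'] right=[] parent=Q
Step 5 (left): focus=F path=1/0 depth=2 children=[] left=[] right=['G'] parent=Q
Step 6 (right): focus=G path=1/1 depth=2 children=[] left=['F'] right=[] parent=Q
Step 7 (left): focus=F path=1/0 depth=2 children=[] left=[] right=['G'] parent=Q
Step 8 (up): focus=Q path=1 depth=1 children=['F', 'G'] left=['I'] right=['C'] parent=J

Answer: 1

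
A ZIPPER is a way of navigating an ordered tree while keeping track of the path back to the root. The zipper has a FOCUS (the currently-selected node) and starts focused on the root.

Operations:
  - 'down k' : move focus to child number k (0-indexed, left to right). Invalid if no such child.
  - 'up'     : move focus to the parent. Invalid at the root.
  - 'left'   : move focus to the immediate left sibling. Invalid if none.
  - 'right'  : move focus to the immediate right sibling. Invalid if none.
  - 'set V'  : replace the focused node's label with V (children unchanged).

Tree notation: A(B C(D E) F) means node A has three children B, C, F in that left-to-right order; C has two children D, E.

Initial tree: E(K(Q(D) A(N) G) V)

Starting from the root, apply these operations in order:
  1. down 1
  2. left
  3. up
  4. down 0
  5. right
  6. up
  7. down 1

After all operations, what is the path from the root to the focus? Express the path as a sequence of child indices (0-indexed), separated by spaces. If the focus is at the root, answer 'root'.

Answer: 1

Derivation:
Step 1 (down 1): focus=V path=1 depth=1 children=[] left=['K'] right=[] parent=E
Step 2 (left): focus=K path=0 depth=1 children=['Q', 'A', 'G'] left=[] right=['V'] parent=E
Step 3 (up): focus=E path=root depth=0 children=['K', 'V'] (at root)
Step 4 (down 0): focus=K path=0 depth=1 children=['Q', 'A', 'G'] left=[] right=['V'] parent=E
Step 5 (right): focus=V path=1 depth=1 children=[] left=['K'] right=[] parent=E
Step 6 (up): focus=E path=root depth=0 children=['K', 'V'] (at root)
Step 7 (down 1): focus=V path=1 depth=1 children=[] left=['K'] right=[] parent=E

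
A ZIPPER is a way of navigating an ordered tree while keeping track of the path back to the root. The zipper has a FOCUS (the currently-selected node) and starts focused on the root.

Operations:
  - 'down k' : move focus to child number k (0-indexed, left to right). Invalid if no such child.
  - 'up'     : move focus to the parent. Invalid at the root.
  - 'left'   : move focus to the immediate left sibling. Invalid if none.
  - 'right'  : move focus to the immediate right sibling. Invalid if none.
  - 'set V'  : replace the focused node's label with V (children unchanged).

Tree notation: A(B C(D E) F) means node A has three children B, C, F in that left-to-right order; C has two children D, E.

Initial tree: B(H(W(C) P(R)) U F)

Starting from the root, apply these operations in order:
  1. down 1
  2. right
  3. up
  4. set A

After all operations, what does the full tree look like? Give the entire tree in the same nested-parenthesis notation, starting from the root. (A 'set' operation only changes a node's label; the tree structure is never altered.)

Step 1 (down 1): focus=U path=1 depth=1 children=[] left=['H'] right=['F'] parent=B
Step 2 (right): focus=F path=2 depth=1 children=[] left=['H', 'U'] right=[] parent=B
Step 3 (up): focus=B path=root depth=0 children=['H', 'U', 'F'] (at root)
Step 4 (set A): focus=A path=root depth=0 children=['H', 'U', 'F'] (at root)

Answer: A(H(W(C) P(R)) U F)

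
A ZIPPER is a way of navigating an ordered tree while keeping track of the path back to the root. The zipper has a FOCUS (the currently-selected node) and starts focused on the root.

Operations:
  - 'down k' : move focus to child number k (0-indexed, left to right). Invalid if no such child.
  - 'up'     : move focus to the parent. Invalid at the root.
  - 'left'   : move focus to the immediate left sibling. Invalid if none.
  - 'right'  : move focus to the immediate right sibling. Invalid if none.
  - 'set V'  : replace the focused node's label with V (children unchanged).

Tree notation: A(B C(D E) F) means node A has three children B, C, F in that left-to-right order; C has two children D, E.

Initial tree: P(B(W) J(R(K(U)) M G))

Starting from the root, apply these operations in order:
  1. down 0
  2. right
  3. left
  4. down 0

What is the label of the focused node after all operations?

Step 1 (down 0): focus=B path=0 depth=1 children=['W'] left=[] right=['J'] parent=P
Step 2 (right): focus=J path=1 depth=1 children=['R', 'M', 'G'] left=['B'] right=[] parent=P
Step 3 (left): focus=B path=0 depth=1 children=['W'] left=[] right=['J'] parent=P
Step 4 (down 0): focus=W path=0/0 depth=2 children=[] left=[] right=[] parent=B

Answer: W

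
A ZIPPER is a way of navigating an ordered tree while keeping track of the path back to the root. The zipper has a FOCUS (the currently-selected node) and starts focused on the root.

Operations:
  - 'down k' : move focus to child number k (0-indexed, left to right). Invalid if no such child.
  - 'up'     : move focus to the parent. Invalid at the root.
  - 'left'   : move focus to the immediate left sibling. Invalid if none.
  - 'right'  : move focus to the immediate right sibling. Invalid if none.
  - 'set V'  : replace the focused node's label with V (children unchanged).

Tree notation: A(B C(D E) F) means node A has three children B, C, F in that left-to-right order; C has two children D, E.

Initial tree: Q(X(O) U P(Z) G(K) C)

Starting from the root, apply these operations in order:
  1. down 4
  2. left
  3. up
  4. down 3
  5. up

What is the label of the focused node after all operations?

Answer: Q

Derivation:
Step 1 (down 4): focus=C path=4 depth=1 children=[] left=['X', 'U', 'P', 'G'] right=[] parent=Q
Step 2 (left): focus=G path=3 depth=1 children=['K'] left=['X', 'U', 'P'] right=['C'] parent=Q
Step 3 (up): focus=Q path=root depth=0 children=['X', 'U', 'P', 'G', 'C'] (at root)
Step 4 (down 3): focus=G path=3 depth=1 children=['K'] left=['X', 'U', 'P'] right=['C'] parent=Q
Step 5 (up): focus=Q path=root depth=0 children=['X', 'U', 'P', 'G', 'C'] (at root)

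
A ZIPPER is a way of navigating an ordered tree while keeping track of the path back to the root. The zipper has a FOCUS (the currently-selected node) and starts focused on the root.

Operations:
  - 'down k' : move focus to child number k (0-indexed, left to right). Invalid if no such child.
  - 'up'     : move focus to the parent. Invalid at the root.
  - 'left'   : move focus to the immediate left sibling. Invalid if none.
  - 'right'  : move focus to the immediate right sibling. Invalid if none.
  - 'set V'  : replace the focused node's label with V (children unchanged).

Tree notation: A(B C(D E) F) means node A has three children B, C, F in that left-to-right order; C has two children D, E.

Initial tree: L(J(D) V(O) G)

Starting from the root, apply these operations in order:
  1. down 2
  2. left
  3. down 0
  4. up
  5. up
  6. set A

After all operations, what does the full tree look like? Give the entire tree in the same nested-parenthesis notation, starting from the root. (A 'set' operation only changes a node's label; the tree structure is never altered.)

Step 1 (down 2): focus=G path=2 depth=1 children=[] left=['J', 'V'] right=[] parent=L
Step 2 (left): focus=V path=1 depth=1 children=['O'] left=['J'] right=['G'] parent=L
Step 3 (down 0): focus=O path=1/0 depth=2 children=[] left=[] right=[] parent=V
Step 4 (up): focus=V path=1 depth=1 children=['O'] left=['J'] right=['G'] parent=L
Step 5 (up): focus=L path=root depth=0 children=['J', 'V', 'G'] (at root)
Step 6 (set A): focus=A path=root depth=0 children=['J', 'V', 'G'] (at root)

Answer: A(J(D) V(O) G)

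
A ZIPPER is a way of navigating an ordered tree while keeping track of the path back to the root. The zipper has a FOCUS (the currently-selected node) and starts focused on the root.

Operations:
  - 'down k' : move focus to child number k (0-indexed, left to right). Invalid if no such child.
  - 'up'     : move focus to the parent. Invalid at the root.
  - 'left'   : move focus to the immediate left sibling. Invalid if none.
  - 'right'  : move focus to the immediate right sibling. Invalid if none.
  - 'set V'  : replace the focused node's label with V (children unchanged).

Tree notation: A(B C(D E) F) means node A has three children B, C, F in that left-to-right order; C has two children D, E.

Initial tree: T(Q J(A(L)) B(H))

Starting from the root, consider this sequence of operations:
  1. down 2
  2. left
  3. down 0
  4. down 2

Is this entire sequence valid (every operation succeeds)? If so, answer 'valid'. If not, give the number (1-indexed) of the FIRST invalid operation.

Answer: 4

Derivation:
Step 1 (down 2): focus=B path=2 depth=1 children=['H'] left=['Q', 'J'] right=[] parent=T
Step 2 (left): focus=J path=1 depth=1 children=['A'] left=['Q'] right=['B'] parent=T
Step 3 (down 0): focus=A path=1/0 depth=2 children=['L'] left=[] right=[] parent=J
Step 4 (down 2): INVALID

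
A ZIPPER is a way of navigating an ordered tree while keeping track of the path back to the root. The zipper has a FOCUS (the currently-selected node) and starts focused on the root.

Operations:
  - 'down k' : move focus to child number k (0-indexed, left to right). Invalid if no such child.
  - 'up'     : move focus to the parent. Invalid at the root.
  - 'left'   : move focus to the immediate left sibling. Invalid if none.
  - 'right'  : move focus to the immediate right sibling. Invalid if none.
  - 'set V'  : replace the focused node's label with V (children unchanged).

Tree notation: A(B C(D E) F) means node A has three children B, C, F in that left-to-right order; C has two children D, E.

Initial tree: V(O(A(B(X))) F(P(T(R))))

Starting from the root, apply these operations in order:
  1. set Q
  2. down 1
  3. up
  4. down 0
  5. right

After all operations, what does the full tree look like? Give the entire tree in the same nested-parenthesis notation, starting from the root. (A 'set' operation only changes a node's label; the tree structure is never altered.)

Answer: Q(O(A(B(X))) F(P(T(R))))

Derivation:
Step 1 (set Q): focus=Q path=root depth=0 children=['O', 'F'] (at root)
Step 2 (down 1): focus=F path=1 depth=1 children=['P'] left=['O'] right=[] parent=Q
Step 3 (up): focus=Q path=root depth=0 children=['O', 'F'] (at root)
Step 4 (down 0): focus=O path=0 depth=1 children=['A'] left=[] right=['F'] parent=Q
Step 5 (right): focus=F path=1 depth=1 children=['P'] left=['O'] right=[] parent=Q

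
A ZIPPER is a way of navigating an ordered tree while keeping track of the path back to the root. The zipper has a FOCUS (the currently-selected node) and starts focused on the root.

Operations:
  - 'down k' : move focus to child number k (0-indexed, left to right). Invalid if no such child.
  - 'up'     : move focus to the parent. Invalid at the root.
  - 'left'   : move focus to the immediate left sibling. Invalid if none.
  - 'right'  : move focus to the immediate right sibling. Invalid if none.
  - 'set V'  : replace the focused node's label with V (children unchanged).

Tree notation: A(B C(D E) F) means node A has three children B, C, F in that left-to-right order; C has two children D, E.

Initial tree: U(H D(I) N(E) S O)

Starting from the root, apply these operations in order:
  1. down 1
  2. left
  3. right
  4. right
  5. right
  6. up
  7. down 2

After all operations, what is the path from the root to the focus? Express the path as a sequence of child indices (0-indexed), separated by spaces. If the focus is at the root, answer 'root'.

Step 1 (down 1): focus=D path=1 depth=1 children=['I'] left=['H'] right=['N', 'S', 'O'] parent=U
Step 2 (left): focus=H path=0 depth=1 children=[] left=[] right=['D', 'N', 'S', 'O'] parent=U
Step 3 (right): focus=D path=1 depth=1 children=['I'] left=['H'] right=['N', 'S', 'O'] parent=U
Step 4 (right): focus=N path=2 depth=1 children=['E'] left=['H', 'D'] right=['S', 'O'] parent=U
Step 5 (right): focus=S path=3 depth=1 children=[] left=['H', 'D', 'N'] right=['O'] parent=U
Step 6 (up): focus=U path=root depth=0 children=['H', 'D', 'N', 'S', 'O'] (at root)
Step 7 (down 2): focus=N path=2 depth=1 children=['E'] left=['H', 'D'] right=['S', 'O'] parent=U

Answer: 2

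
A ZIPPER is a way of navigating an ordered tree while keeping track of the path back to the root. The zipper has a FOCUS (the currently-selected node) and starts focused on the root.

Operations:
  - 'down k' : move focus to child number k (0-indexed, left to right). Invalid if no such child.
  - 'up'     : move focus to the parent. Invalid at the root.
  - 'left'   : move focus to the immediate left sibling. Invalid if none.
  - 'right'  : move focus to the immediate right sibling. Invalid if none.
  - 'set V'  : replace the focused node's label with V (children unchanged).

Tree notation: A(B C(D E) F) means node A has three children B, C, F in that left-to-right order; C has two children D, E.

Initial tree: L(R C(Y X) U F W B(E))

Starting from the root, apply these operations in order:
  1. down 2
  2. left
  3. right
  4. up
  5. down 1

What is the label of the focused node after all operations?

Step 1 (down 2): focus=U path=2 depth=1 children=[] left=['R', 'C'] right=['F', 'W', 'B'] parent=L
Step 2 (left): focus=C path=1 depth=1 children=['Y', 'X'] left=['R'] right=['U', 'F', 'W', 'B'] parent=L
Step 3 (right): focus=U path=2 depth=1 children=[] left=['R', 'C'] right=['F', 'W', 'B'] parent=L
Step 4 (up): focus=L path=root depth=0 children=['R', 'C', 'U', 'F', 'W', 'B'] (at root)
Step 5 (down 1): focus=C path=1 depth=1 children=['Y', 'X'] left=['R'] right=['U', 'F', 'W', 'B'] parent=L

Answer: C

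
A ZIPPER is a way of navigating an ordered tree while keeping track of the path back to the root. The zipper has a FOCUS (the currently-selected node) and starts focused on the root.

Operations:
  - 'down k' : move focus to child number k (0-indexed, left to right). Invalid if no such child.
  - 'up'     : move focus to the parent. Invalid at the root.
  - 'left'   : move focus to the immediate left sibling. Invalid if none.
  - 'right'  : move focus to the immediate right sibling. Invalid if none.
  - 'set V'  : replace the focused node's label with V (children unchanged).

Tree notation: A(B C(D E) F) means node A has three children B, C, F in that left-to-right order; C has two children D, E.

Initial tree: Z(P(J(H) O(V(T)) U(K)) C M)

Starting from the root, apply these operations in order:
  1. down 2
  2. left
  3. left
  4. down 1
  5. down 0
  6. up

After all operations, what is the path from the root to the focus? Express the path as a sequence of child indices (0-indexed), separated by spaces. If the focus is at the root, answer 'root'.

Step 1 (down 2): focus=M path=2 depth=1 children=[] left=['P', 'C'] right=[] parent=Z
Step 2 (left): focus=C path=1 depth=1 children=[] left=['P'] right=['M'] parent=Z
Step 3 (left): focus=P path=0 depth=1 children=['J', 'O', 'U'] left=[] right=['C', 'M'] parent=Z
Step 4 (down 1): focus=O path=0/1 depth=2 children=['V'] left=['J'] right=['U'] parent=P
Step 5 (down 0): focus=V path=0/1/0 depth=3 children=['T'] left=[] right=[] parent=O
Step 6 (up): focus=O path=0/1 depth=2 children=['V'] left=['J'] right=['U'] parent=P

Answer: 0 1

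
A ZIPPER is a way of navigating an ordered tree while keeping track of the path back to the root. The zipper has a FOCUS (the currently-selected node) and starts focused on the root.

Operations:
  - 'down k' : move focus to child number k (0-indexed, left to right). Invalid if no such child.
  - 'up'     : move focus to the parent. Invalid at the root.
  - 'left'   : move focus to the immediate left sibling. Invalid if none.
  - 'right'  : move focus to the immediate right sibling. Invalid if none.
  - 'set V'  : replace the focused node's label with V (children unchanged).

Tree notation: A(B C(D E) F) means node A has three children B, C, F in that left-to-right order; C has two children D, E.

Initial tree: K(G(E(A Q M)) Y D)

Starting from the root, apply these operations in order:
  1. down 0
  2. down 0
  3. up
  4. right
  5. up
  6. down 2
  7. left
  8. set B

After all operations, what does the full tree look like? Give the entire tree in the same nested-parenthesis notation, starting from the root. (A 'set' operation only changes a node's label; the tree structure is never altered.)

Step 1 (down 0): focus=G path=0 depth=1 children=['E'] left=[] right=['Y', 'D'] parent=K
Step 2 (down 0): focus=E path=0/0 depth=2 children=['A', 'Q', 'M'] left=[] right=[] parent=G
Step 3 (up): focus=G path=0 depth=1 children=['E'] left=[] right=['Y', 'D'] parent=K
Step 4 (right): focus=Y path=1 depth=1 children=[] left=['G'] right=['D'] parent=K
Step 5 (up): focus=K path=root depth=0 children=['G', 'Y', 'D'] (at root)
Step 6 (down 2): focus=D path=2 depth=1 children=[] left=['G', 'Y'] right=[] parent=K
Step 7 (left): focus=Y path=1 depth=1 children=[] left=['G'] right=['D'] parent=K
Step 8 (set B): focus=B path=1 depth=1 children=[] left=['G'] right=['D'] parent=K

Answer: K(G(E(A Q M)) B D)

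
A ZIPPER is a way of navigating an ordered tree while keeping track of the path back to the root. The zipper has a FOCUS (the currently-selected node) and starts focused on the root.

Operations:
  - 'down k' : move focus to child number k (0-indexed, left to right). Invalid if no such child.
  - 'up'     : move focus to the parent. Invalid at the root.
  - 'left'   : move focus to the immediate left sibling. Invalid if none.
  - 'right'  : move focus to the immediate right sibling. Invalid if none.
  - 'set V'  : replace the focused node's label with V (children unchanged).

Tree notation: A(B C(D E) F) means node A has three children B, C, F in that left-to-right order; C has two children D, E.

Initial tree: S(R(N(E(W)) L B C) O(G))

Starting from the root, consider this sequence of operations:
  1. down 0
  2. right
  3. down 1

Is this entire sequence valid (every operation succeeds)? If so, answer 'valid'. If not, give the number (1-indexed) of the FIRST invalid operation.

Answer: 3

Derivation:
Step 1 (down 0): focus=R path=0 depth=1 children=['N', 'L', 'B', 'C'] left=[] right=['O'] parent=S
Step 2 (right): focus=O path=1 depth=1 children=['G'] left=['R'] right=[] parent=S
Step 3 (down 1): INVALID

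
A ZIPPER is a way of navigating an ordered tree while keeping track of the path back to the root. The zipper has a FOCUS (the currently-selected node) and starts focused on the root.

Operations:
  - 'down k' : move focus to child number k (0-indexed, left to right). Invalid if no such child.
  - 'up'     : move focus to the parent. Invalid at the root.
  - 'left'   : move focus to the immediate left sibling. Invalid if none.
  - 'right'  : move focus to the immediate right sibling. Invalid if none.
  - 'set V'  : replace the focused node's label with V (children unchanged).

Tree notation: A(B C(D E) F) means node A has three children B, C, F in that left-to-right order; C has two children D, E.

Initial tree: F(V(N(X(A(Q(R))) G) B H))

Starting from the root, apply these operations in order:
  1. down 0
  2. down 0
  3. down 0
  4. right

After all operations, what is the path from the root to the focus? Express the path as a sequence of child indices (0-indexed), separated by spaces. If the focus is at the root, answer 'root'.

Step 1 (down 0): focus=V path=0 depth=1 children=['N', 'B', 'H'] left=[] right=[] parent=F
Step 2 (down 0): focus=N path=0/0 depth=2 children=['X', 'G'] left=[] right=['B', 'H'] parent=V
Step 3 (down 0): focus=X path=0/0/0 depth=3 children=['A'] left=[] right=['G'] parent=N
Step 4 (right): focus=G path=0/0/1 depth=3 children=[] left=['X'] right=[] parent=N

Answer: 0 0 1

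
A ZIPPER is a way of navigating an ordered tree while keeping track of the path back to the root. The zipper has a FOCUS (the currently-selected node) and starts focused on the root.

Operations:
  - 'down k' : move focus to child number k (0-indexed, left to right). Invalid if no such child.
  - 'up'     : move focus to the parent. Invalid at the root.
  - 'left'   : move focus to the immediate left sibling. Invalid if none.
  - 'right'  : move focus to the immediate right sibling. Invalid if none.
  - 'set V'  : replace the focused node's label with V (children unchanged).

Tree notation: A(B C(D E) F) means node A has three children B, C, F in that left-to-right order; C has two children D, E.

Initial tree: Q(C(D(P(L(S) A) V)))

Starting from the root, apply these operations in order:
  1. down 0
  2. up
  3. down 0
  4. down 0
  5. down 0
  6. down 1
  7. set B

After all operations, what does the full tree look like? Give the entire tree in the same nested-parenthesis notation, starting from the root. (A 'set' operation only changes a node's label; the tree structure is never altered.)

Answer: Q(C(D(P(L(S) B) V)))

Derivation:
Step 1 (down 0): focus=C path=0 depth=1 children=['D'] left=[] right=[] parent=Q
Step 2 (up): focus=Q path=root depth=0 children=['C'] (at root)
Step 3 (down 0): focus=C path=0 depth=1 children=['D'] left=[] right=[] parent=Q
Step 4 (down 0): focus=D path=0/0 depth=2 children=['P', 'V'] left=[] right=[] parent=C
Step 5 (down 0): focus=P path=0/0/0 depth=3 children=['L', 'A'] left=[] right=['V'] parent=D
Step 6 (down 1): focus=A path=0/0/0/1 depth=4 children=[] left=['L'] right=[] parent=P
Step 7 (set B): focus=B path=0/0/0/1 depth=4 children=[] left=['L'] right=[] parent=P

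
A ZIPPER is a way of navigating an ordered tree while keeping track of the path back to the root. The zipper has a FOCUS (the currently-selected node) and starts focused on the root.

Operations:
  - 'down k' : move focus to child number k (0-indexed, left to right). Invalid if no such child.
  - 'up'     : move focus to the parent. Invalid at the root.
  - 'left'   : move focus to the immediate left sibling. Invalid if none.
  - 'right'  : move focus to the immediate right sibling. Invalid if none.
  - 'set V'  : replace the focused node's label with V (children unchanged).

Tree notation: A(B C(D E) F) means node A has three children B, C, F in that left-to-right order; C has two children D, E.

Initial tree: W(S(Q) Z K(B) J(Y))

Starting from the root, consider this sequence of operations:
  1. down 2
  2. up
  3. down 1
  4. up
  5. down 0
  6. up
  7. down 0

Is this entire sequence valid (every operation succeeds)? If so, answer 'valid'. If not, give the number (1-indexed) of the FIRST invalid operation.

Answer: valid

Derivation:
Step 1 (down 2): focus=K path=2 depth=1 children=['B'] left=['S', 'Z'] right=['J'] parent=W
Step 2 (up): focus=W path=root depth=0 children=['S', 'Z', 'K', 'J'] (at root)
Step 3 (down 1): focus=Z path=1 depth=1 children=[] left=['S'] right=['K', 'J'] parent=W
Step 4 (up): focus=W path=root depth=0 children=['S', 'Z', 'K', 'J'] (at root)
Step 5 (down 0): focus=S path=0 depth=1 children=['Q'] left=[] right=['Z', 'K', 'J'] parent=W
Step 6 (up): focus=W path=root depth=0 children=['S', 'Z', 'K', 'J'] (at root)
Step 7 (down 0): focus=S path=0 depth=1 children=['Q'] left=[] right=['Z', 'K', 'J'] parent=W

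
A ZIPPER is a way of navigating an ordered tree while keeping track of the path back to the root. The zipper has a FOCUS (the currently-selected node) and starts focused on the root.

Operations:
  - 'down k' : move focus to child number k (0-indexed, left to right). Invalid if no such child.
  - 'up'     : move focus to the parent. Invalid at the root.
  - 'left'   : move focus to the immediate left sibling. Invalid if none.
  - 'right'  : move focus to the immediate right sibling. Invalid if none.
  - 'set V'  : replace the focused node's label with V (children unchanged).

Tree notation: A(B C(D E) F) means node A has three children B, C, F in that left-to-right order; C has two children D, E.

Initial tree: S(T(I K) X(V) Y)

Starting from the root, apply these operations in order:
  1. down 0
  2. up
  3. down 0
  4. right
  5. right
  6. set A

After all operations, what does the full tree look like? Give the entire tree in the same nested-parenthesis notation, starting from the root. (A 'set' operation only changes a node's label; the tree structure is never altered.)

Answer: S(T(I K) X(V) A)

Derivation:
Step 1 (down 0): focus=T path=0 depth=1 children=['I', 'K'] left=[] right=['X', 'Y'] parent=S
Step 2 (up): focus=S path=root depth=0 children=['T', 'X', 'Y'] (at root)
Step 3 (down 0): focus=T path=0 depth=1 children=['I', 'K'] left=[] right=['X', 'Y'] parent=S
Step 4 (right): focus=X path=1 depth=1 children=['V'] left=['T'] right=['Y'] parent=S
Step 5 (right): focus=Y path=2 depth=1 children=[] left=['T', 'X'] right=[] parent=S
Step 6 (set A): focus=A path=2 depth=1 children=[] left=['T', 'X'] right=[] parent=S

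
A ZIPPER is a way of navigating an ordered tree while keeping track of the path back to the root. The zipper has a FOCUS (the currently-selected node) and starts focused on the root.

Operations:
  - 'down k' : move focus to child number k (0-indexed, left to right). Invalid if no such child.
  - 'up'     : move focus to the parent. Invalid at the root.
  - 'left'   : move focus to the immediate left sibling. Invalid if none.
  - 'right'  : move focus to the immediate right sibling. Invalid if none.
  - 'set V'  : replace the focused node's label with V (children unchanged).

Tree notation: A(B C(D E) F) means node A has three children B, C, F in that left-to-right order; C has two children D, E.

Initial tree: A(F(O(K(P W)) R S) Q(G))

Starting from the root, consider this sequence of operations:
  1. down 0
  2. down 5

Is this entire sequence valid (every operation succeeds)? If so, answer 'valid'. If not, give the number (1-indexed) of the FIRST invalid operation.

Step 1 (down 0): focus=F path=0 depth=1 children=['O', 'R', 'S'] left=[] right=['Q'] parent=A
Step 2 (down 5): INVALID

Answer: 2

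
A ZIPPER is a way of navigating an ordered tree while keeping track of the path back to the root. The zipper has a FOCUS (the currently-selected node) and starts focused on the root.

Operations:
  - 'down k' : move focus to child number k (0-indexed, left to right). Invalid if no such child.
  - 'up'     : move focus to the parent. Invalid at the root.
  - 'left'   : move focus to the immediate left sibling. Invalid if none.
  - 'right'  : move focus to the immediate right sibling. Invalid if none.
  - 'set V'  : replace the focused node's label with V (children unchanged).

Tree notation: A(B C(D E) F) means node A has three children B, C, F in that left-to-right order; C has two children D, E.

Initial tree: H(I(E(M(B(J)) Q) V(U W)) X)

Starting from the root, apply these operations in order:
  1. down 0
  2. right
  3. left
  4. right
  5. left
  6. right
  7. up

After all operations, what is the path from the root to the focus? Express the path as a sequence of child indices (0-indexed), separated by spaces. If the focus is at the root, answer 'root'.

Step 1 (down 0): focus=I path=0 depth=1 children=['E', 'V'] left=[] right=['X'] parent=H
Step 2 (right): focus=X path=1 depth=1 children=[] left=['I'] right=[] parent=H
Step 3 (left): focus=I path=0 depth=1 children=['E', 'V'] left=[] right=['X'] parent=H
Step 4 (right): focus=X path=1 depth=1 children=[] left=['I'] right=[] parent=H
Step 5 (left): focus=I path=0 depth=1 children=['E', 'V'] left=[] right=['X'] parent=H
Step 6 (right): focus=X path=1 depth=1 children=[] left=['I'] right=[] parent=H
Step 7 (up): focus=H path=root depth=0 children=['I', 'X'] (at root)

Answer: root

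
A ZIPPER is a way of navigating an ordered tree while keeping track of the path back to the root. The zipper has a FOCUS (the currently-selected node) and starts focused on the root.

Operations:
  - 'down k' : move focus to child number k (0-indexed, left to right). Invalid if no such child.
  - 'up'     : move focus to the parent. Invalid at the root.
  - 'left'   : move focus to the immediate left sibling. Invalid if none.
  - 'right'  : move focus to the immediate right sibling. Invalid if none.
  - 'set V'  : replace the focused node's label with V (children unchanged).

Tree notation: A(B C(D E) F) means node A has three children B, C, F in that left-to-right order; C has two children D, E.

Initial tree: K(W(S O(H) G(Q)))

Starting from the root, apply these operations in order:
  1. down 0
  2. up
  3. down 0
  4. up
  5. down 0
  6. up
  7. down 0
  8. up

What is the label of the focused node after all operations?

Step 1 (down 0): focus=W path=0 depth=1 children=['S', 'O', 'G'] left=[] right=[] parent=K
Step 2 (up): focus=K path=root depth=0 children=['W'] (at root)
Step 3 (down 0): focus=W path=0 depth=1 children=['S', 'O', 'G'] left=[] right=[] parent=K
Step 4 (up): focus=K path=root depth=0 children=['W'] (at root)
Step 5 (down 0): focus=W path=0 depth=1 children=['S', 'O', 'G'] left=[] right=[] parent=K
Step 6 (up): focus=K path=root depth=0 children=['W'] (at root)
Step 7 (down 0): focus=W path=0 depth=1 children=['S', 'O', 'G'] left=[] right=[] parent=K
Step 8 (up): focus=K path=root depth=0 children=['W'] (at root)

Answer: K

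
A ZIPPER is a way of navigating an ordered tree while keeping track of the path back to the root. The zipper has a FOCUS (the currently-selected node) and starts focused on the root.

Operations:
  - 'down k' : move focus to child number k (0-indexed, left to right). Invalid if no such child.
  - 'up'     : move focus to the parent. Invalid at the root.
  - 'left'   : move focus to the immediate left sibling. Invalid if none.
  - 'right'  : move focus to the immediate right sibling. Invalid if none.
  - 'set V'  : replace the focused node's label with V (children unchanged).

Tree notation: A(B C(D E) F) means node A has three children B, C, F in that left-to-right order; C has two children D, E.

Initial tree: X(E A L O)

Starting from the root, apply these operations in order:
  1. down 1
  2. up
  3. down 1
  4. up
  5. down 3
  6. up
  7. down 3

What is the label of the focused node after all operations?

Answer: O

Derivation:
Step 1 (down 1): focus=A path=1 depth=1 children=[] left=['E'] right=['L', 'O'] parent=X
Step 2 (up): focus=X path=root depth=0 children=['E', 'A', 'L', 'O'] (at root)
Step 3 (down 1): focus=A path=1 depth=1 children=[] left=['E'] right=['L', 'O'] parent=X
Step 4 (up): focus=X path=root depth=0 children=['E', 'A', 'L', 'O'] (at root)
Step 5 (down 3): focus=O path=3 depth=1 children=[] left=['E', 'A', 'L'] right=[] parent=X
Step 6 (up): focus=X path=root depth=0 children=['E', 'A', 'L', 'O'] (at root)
Step 7 (down 3): focus=O path=3 depth=1 children=[] left=['E', 'A', 'L'] right=[] parent=X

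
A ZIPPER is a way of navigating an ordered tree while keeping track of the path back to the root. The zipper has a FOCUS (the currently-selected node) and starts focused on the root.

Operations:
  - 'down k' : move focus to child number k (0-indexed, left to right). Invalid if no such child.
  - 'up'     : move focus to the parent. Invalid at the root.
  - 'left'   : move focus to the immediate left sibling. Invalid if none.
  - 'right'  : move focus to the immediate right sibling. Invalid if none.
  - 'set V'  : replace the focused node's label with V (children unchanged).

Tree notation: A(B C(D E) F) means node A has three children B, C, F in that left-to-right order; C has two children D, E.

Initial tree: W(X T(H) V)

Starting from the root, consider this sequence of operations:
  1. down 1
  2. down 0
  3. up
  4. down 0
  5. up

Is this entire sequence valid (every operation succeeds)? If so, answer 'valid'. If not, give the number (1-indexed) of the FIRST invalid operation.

Step 1 (down 1): focus=T path=1 depth=1 children=['H'] left=['X'] right=['V'] parent=W
Step 2 (down 0): focus=H path=1/0 depth=2 children=[] left=[] right=[] parent=T
Step 3 (up): focus=T path=1 depth=1 children=['H'] left=['X'] right=['V'] parent=W
Step 4 (down 0): focus=H path=1/0 depth=2 children=[] left=[] right=[] parent=T
Step 5 (up): focus=T path=1 depth=1 children=['H'] left=['X'] right=['V'] parent=W

Answer: valid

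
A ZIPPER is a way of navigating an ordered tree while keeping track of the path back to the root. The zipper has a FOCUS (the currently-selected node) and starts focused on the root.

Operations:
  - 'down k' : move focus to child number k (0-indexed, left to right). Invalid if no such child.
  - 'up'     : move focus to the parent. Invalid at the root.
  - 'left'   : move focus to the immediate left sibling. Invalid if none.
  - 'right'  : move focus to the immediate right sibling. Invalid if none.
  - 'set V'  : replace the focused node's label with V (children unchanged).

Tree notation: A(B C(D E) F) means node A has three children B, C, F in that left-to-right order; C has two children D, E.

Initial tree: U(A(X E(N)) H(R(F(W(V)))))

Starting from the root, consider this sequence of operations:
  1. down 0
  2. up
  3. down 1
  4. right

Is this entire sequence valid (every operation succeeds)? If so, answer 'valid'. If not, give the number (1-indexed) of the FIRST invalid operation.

Answer: 4

Derivation:
Step 1 (down 0): focus=A path=0 depth=1 children=['X', 'E'] left=[] right=['H'] parent=U
Step 2 (up): focus=U path=root depth=0 children=['A', 'H'] (at root)
Step 3 (down 1): focus=H path=1 depth=1 children=['R'] left=['A'] right=[] parent=U
Step 4 (right): INVALID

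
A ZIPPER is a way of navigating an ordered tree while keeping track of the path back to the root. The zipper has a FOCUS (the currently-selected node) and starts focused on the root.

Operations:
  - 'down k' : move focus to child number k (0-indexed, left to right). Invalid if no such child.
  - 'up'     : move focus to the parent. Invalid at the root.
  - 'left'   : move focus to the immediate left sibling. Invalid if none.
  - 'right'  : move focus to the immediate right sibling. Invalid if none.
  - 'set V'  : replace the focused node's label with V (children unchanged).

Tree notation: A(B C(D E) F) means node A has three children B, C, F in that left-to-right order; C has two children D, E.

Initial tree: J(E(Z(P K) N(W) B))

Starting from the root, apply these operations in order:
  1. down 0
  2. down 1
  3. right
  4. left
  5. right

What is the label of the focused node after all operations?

Step 1 (down 0): focus=E path=0 depth=1 children=['Z', 'N', 'B'] left=[] right=[] parent=J
Step 2 (down 1): focus=N path=0/1 depth=2 children=['W'] left=['Z'] right=['B'] parent=E
Step 3 (right): focus=B path=0/2 depth=2 children=[] left=['Z', 'N'] right=[] parent=E
Step 4 (left): focus=N path=0/1 depth=2 children=['W'] left=['Z'] right=['B'] parent=E
Step 5 (right): focus=B path=0/2 depth=2 children=[] left=['Z', 'N'] right=[] parent=E

Answer: B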